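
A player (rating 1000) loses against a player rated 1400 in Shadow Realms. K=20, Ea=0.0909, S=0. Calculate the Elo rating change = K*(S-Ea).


Elo update: delta = K * (S - Ea), where S = 0 (loses)
S - Ea = 0 - 0.0909 = -0.0909
Rating change = 20 * -0.0909
= -1.82

-1.82 rating points


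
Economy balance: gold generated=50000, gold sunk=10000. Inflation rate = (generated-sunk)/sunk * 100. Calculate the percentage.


Net gold = 50000 - 10000 = 40000
Inflation rate = net / sunk * 100 = 40000 / 10000 * 100
= 4.0 * 100
= 400.00%

400.00%


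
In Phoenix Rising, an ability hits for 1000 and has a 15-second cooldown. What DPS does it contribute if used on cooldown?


DPS = damage / cooldown
= 1000 / 15
= 66.67

66.67 DPS


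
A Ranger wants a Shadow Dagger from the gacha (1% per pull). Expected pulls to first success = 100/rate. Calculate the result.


Expected pulls for a geometric distribution = 1/p = 100 / rate%
= 100 / 1
= 100.0

100.0 pulls


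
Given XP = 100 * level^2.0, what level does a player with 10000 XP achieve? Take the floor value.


XP = 100 * level^2.0, so level = (XP / 100)^(1/2.0)
= (10000 / 100)^(1/2.0)
= 100.0^0.5
= 10.0
Floor: level = 10

level 10


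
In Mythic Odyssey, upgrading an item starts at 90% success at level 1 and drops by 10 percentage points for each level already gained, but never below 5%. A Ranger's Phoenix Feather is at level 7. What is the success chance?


raw_rate = 90 - 10 * (7 - 1)
= 90 - 10 * 6
= 90 - 60
= 30
Apply floor: max(30, 5) = 30%

30%


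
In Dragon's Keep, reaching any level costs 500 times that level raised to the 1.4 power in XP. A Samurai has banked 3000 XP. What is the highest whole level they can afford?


XP = 500 * level^1.4, so level = (XP / 500)^(1/1.4)
= (3000 / 500)^(1/1.4)
= 6.0^0.7143
= 3.596
Floor: level = 3

level 3


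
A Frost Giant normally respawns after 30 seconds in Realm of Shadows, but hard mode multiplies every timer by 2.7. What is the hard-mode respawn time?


Respawn time = base * multiplier
= 30 * 2.7
= 81.0 seconds

81.0 seconds


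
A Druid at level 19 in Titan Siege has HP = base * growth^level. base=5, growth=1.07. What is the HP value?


value = base * growth^level
= 5 * 1.07^19
= 5 * 3.616528
= 18.08

18.08 HP


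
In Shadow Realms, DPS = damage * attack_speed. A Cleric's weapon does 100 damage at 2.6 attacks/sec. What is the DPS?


DPS = damage * attack_speed
= 100 * 2.6
= 260.0

260.0 DPS


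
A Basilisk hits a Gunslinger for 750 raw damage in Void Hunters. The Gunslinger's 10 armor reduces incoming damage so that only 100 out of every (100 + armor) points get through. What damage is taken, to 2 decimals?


actual = 750 * 100 / (100 + 10)
= 750 * 100 / 110
= 75000 / 110
= 681.82

681.82 damage


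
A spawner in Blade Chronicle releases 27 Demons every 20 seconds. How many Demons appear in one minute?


Spawns per minute = count * (60 / interval)
= 27 * (60 / 20)
= 27 * 3.0
= 81.0

81.0 per minute


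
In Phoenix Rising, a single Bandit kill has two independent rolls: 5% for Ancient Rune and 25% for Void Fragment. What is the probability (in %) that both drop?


For independent events, P(both) = P(A) * P(B)
= 5% * 25%
= 125 / 100 %
= 1.25%

1.25%


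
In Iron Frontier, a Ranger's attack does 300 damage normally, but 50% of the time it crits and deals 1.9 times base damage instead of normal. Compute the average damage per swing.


E[dmg] = base * (1 + crit_chance * (crit_mult - 1))
cc as decimal = 50/100 = 0.5
cm - 1 = 1.9 - 1 = 0.9
Bonus factor = 0.5 * 0.9 = 0.45
Total multiplier = 1 + 0.45 = 1.45
Expected damage = 300 * 1.45 = 435.00

435.00 damage


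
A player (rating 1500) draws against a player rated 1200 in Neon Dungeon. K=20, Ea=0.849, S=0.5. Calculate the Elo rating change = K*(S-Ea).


Elo update: delta = K * (S - Ea), where S = 0.5 (draws)
S - Ea = 0.5 - 0.849 = -0.349
Rating change = 20 * -0.349
= -6.98

-6.98 rating points


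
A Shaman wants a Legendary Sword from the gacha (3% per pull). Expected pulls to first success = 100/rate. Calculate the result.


Expected pulls for a geometric distribution = 1/p = 100 / rate%
= 100 / 3
= 33.33

33.33 pulls


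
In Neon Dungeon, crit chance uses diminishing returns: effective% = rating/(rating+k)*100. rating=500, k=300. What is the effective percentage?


effective% = rating / (rating + k) * 100
= 500 / (500 + 300) * 100
= 500 / 800 * 100
= 0.625 * 100
= 62.50%

62.50%


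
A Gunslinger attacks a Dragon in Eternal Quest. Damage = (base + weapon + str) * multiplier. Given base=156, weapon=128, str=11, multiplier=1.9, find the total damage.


Sum base + weapon + str = 156 + 128 + 11 = 295
Multiply by 1.9:
295 * 1.9 = 560.5

560.5 damage


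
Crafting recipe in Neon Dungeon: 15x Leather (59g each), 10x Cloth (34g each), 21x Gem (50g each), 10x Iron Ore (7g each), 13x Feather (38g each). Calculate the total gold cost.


Cost breakdown:
  Leather: 15 * 59 = 885
  Cloth: 10 * 34 = 340
  Gem: 21 * 50 = 1050
  Iron Ore: 10 * 7 = 70
  Feather: 13 * 38 = 494
Total = 885 + 340 + 1050 + 70 + 494 = 2839

2839 gold


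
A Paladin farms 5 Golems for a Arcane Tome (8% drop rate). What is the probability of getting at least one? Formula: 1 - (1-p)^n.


P(at least one) = 1 - P(none) = 1 - (1-p)^n
p = 8/100 = 0.08
1 - p = 0.92
(1 - p)^5 = 0.92^5 = 0.659082
P(at least one) = 1 - 0.659082 = 0.3409

0.3409


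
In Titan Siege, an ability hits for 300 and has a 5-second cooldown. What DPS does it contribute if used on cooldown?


DPS = damage / cooldown
= 300 / 5
= 60.00

60.00 DPS


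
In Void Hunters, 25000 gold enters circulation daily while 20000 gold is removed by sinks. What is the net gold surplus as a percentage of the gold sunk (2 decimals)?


Net gold = 25000 - 20000 = 5000
Inflation rate = net / sunk * 100 = 5000 / 20000 * 100
= 0.25 * 100
= 25.00%

25.00%


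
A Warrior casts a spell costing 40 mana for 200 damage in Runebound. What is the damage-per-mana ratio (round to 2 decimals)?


Efficiency = damage / mana
= 200 / 40
= 5.00

5.00 dmg/mana


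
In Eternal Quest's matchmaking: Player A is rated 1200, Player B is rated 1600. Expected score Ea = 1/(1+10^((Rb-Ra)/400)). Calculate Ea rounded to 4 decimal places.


Elo expected score: Ea = 1/(1 + 10^((Rb-Ra)/400))
Rb - Ra = 1600 - 1200 = 400
(Rb-Ra)/400 = 400/400 = 1.0
10^1.0 = 10.0
Ea = 1/(1 + 10.0) = 1/11.0 = 0.0909

0.0909


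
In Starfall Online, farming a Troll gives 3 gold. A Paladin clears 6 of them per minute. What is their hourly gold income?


Gold per minute = 3 * 6 = 18
Gold per hour = 18 * 60 = 1080

1080 gold/hour


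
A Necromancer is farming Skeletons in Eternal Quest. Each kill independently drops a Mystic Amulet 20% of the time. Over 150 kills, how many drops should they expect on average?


Expected drops = kills * (drop_rate / 100)
= 150 * (20 / 100)
= 150 * 0.2
= 30.0

30.0 drops


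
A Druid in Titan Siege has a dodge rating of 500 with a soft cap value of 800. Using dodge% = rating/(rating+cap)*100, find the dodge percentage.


dodge% = 500 / (500 + 800) * 100
= 500 / 1300 * 100
= 0.384615 * 100
= 38.46%

38.46%


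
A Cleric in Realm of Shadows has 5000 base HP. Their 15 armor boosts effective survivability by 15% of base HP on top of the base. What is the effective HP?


EHP = 5000 * (1 + 15/100)
= 5000 * (1 + 0.15)
= 5000 * 1.15
= 5750.0

5750.0 EHP


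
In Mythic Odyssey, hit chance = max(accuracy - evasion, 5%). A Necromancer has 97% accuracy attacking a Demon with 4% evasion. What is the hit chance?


accuracy - evasion = 97 - 4 = 93
Apply floor: max(93, 5) = 93
Hit chance = 93%

93%


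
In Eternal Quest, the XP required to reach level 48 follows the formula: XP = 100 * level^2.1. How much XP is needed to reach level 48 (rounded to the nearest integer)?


XP = 100 * level^2.1
Substitute level = 48:
XP = 100 * 48^2.1
= 100 * 3393.1777
= 339318

339318 XP


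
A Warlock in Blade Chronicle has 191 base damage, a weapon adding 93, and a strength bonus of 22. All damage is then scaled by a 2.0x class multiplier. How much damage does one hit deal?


Sum base + weapon + str = 191 + 93 + 22 = 306
Multiply by 2.0:
306 * 2.0 = 612.0

612.0 damage


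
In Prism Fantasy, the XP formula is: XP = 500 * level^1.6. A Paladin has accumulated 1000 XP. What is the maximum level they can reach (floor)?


XP = 500 * level^1.6, so level = (XP / 500)^(1/1.6)
= (1000 / 500)^(1/1.6)
= 2.0^0.625
= 1.5422
Floor: level = 1

level 1


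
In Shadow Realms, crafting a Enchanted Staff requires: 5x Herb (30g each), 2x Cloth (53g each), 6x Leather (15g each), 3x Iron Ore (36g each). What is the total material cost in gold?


Cost breakdown:
  Herb: 5 * 30 = 150
  Cloth: 2 * 53 = 106
  Leather: 6 * 15 = 90
  Iron Ore: 3 * 36 = 108
Total = 150 + 106 + 90 + 108 = 454

454 gold


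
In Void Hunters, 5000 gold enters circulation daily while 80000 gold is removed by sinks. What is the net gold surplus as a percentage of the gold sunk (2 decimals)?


Net gold = 5000 - 80000 = -75000
Inflation rate = net / sunk * 100 = -75000 / 80000 * 100
= -0.9375 * 100
= -93.75%

-93.75%


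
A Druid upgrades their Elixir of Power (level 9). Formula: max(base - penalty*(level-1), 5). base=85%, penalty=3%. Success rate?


raw_rate = 85 - 3 * (9 - 1)
= 85 - 3 * 8
= 85 - 24
= 61
Apply floor: max(61, 5) = 61%

61%


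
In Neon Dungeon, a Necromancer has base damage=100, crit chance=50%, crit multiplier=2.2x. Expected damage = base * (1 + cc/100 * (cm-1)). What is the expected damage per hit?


E[dmg] = base * (1 + crit_chance * (crit_mult - 1))
cc as decimal = 50/100 = 0.5
cm - 1 = 2.2 - 1 = 1.2
Bonus factor = 0.5 * 1.2 = 0.6
Total multiplier = 1 + 0.6 = 1.6
Expected damage = 100 * 1.6 = 160.00

160.00 damage


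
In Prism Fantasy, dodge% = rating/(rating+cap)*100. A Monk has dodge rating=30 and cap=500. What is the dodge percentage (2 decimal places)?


dodge% = 30 / (30 + 500) * 100
= 30 / 530 * 100
= 0.056604 * 100
= 5.66%

5.66%


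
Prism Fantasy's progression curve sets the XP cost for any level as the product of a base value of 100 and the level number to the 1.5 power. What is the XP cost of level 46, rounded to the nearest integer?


XP = 100 * level^1.5
Substitute level = 46:
XP = 100 * 46^1.5
= 100 * 311.9872
= 31199

31199 XP


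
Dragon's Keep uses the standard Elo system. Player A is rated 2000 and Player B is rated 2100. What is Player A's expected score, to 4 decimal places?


Elo expected score: Ea = 1/(1 + 10^((Rb-Ra)/400))
Rb - Ra = 2100 - 2000 = 100
(Rb-Ra)/400 = 100/400 = 0.25
10^0.25 = 1.778279
Ea = 1/(1 + 1.778279) = 1/2.778279 = 0.3599

0.3599


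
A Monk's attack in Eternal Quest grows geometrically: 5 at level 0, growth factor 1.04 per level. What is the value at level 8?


value = base * growth^level
= 5 * 1.04^8
= 5 * 1.368569
= 6.84

6.84 attack


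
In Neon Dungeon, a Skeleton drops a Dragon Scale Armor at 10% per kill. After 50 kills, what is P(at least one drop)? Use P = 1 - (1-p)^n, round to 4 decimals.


P(at least one) = 1 - P(none) = 1 - (1-p)^n
p = 10/100 = 0.1
1 - p = 0.9
(1 - p)^50 = 0.9^50 = 0.005154
P(at least one) = 1 - 0.005154 = 0.9948

0.9948


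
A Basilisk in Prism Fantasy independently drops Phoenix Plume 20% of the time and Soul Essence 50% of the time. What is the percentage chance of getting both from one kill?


For independent events, P(both) = P(A) * P(B)
= 20% * 50%
= 1000 / 100 %
= 10.0%

10.0%


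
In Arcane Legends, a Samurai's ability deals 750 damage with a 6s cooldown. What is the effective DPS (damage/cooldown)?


DPS = damage / cooldown
= 750 / 6
= 125.00

125.00 DPS


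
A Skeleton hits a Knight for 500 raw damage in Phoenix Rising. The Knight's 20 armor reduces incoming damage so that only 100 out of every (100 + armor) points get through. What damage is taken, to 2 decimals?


actual = 500 * 100 / (100 + 20)
= 500 * 100 / 120
= 50000 / 120
= 416.67

416.67 damage


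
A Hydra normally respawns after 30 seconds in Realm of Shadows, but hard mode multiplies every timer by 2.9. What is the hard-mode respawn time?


Respawn time = base * multiplier
= 30 * 2.9
= 87.0 seconds

87.0 seconds


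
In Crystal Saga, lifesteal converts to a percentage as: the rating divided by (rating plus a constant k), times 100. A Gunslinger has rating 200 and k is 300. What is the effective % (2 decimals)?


effective% = rating / (rating + k) * 100
= 200 / (200 + 300) * 100
= 200 / 500 * 100
= 0.4 * 100
= 40.00%

40.00%


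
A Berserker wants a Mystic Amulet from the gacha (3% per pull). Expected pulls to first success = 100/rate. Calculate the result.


Expected pulls for a geometric distribution = 1/p = 100 / rate%
= 100 / 3
= 33.33

33.33 pulls


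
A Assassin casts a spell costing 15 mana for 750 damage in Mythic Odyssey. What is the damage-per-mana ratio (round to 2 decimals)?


Efficiency = damage / mana
= 750 / 15
= 50.00

50.00 dmg/mana


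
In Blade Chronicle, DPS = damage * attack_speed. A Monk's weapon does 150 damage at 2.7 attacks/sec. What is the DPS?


DPS = damage * attack_speed
= 150 * 2.7
= 405.0

405.0 DPS


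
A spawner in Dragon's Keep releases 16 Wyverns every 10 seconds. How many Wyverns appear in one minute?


Spawns per minute = count * (60 / interval)
= 16 * (60 / 10)
= 16 * 6.0
= 96.0

96.0 per minute


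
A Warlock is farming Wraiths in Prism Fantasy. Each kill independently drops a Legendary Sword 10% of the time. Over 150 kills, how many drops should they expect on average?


Expected drops = kills * (drop_rate / 100)
= 150 * (10 / 100)
= 150 * 0.1
= 15.0

15.0 drops


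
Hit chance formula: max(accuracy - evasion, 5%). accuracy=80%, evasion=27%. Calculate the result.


accuracy - evasion = 80 - 27 = 53
Apply floor: max(53, 5) = 53
Hit chance = 53%

53%


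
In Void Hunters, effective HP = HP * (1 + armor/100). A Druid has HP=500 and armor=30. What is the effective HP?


EHP = 500 * (1 + 30/100)
= 500 * (1 + 0.3)
= 500 * 1.3
= 650.0

650.0 EHP


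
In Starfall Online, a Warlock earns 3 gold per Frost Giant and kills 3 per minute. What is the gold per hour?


Gold per minute = 3 * 3 = 9
Gold per hour = 9 * 60 = 540

540 gold/hour


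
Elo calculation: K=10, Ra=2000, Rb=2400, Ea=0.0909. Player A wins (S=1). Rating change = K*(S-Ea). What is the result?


Elo update: delta = K * (S - Ea), where S = 1 (wins)
S - Ea = 1 - 0.0909 = 0.9091
Rating change = 10 * 0.9091
= 9.09

9.09 rating points


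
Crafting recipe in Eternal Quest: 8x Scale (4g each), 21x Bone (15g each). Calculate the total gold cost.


Cost breakdown:
  Scale: 8 * 4 = 32
  Bone: 21 * 15 = 315
Total = 32 + 315 = 347

347 gold


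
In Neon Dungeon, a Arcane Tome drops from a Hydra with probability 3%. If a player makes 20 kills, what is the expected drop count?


Expected drops = kills * (drop_rate / 100)
= 20 * (3 / 100)
= 20 * 0.03
= 0.6

0.6 drops


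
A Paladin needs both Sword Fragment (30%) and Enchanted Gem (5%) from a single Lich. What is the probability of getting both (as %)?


For independent events, P(both) = P(A) * P(B)
= 30% * 5%
= 150 / 100 %
= 1.5%

1.5%


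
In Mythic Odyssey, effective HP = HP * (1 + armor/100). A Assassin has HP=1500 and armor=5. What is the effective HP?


EHP = 1500 * (1 + 5/100)
= 1500 * (1 + 0.05)
= 1500 * 1.05
= 1575.0

1575.0 EHP


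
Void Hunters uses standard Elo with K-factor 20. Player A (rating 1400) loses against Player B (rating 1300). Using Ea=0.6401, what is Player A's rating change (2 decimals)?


Elo update: delta = K * (S - Ea), where S = 0 (loses)
S - Ea = 0 - 0.6401 = -0.6401
Rating change = 20 * -0.6401
= -12.80

-12.80 rating points


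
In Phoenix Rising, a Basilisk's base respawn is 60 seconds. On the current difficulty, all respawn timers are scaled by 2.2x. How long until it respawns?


Respawn time = base * multiplier
= 60 * 2.2
= 132.0 seconds

132.0 seconds


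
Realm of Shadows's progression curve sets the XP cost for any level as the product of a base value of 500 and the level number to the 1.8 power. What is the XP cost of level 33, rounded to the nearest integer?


XP = 500 * level^1.8
Substitute level = 33:
XP = 500 * 33^1.8
= 500 * 541.1593
= 270580

270580 XP


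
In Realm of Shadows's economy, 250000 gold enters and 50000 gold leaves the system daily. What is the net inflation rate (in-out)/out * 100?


Net gold = 250000 - 50000 = 200000
Inflation rate = net / sunk * 100 = 200000 / 50000 * 100
= 4.0 * 100
= 400.00%

400.00%


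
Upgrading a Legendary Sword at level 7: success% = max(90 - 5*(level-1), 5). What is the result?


raw_rate = 90 - 5 * (7 - 1)
= 90 - 5 * 6
= 90 - 30
= 60
Apply floor: max(60, 5) = 60%

60%


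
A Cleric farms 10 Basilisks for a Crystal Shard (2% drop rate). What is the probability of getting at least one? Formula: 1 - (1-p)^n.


P(at least one) = 1 - P(none) = 1 - (1-p)^n
p = 2/100 = 0.02
1 - p = 0.98
(1 - p)^10 = 0.98^10 = 0.817073
P(at least one) = 1 - 0.817073 = 0.1829

0.1829


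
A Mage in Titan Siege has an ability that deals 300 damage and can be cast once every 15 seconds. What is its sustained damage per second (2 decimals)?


DPS = damage / cooldown
= 300 / 15
= 20.00

20.00 DPS


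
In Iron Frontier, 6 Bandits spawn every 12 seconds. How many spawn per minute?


Spawns per minute = count * (60 / interval)
= 6 * (60 / 12)
= 6 * 5.0
= 30.0

30.0 per minute


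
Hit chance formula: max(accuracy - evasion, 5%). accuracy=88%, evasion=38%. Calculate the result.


accuracy - evasion = 88 - 38 = 50
Apply floor: max(50, 5) = 50
Hit chance = 50%

50%


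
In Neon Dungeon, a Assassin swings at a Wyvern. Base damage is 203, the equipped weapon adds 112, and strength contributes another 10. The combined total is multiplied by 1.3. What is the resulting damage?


Sum base + weapon + str = 203 + 112 + 10 = 325
Multiply by 1.3:
325 * 1.3 = 422.5

422.5 damage


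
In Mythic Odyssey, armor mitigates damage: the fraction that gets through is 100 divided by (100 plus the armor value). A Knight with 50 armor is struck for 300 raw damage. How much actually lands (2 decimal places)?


actual = 300 * 100 / (100 + 50)
= 300 * 100 / 150
= 30000 / 150
= 200.00

200.00 damage


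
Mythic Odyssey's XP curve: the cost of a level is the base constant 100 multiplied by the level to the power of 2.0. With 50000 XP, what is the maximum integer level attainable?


XP = 100 * level^2.0, so level = (XP / 100)^(1/2.0)
= (50000 / 100)^(1/2.0)
= 500.0^0.5
= 22.3607
Floor: level = 22

level 22


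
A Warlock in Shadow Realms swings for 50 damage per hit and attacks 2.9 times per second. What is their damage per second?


DPS = damage * attack_speed
= 50 * 2.9
= 145.0

145.0 DPS


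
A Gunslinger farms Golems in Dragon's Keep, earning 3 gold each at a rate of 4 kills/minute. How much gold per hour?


Gold per minute = 3 * 4 = 12
Gold per hour = 12 * 60 = 720

720 gold/hour


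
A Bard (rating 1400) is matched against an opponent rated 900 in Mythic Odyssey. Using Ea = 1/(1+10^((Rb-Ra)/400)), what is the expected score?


Elo expected score: Ea = 1/(1 + 10^((Rb-Ra)/400))
Rb - Ra = 900 - 1400 = -500
(Rb-Ra)/400 = -500/400 = -1.25
10^-1.25 = 0.056234
Ea = 1/(1 + 0.056234) = 1/1.056234 = 0.9468

0.9468


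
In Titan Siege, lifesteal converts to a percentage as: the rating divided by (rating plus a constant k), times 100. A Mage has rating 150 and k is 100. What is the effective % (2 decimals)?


effective% = rating / (rating + k) * 100
= 150 / (150 + 100) * 100
= 150 / 250 * 100
= 0.6 * 100
= 60.00%

60.00%


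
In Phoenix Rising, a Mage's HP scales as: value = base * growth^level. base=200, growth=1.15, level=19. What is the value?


value = base * growth^level
= 200 * 1.15^19
= 200 * 14.231772
= 2846.35

2846.35 HP


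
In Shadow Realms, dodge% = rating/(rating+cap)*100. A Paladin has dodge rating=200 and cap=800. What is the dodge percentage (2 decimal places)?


dodge% = 200 / (200 + 800) * 100
= 200 / 1000 * 100
= 0.2 * 100
= 20.00%

20.00%


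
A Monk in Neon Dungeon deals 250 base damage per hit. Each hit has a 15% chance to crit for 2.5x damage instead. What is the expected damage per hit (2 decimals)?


E[dmg] = base * (1 + crit_chance * (crit_mult - 1))
cc as decimal = 15/100 = 0.15
cm - 1 = 2.5 - 1 = 1.5
Bonus factor = 0.15 * 1.5 = 0.225
Total multiplier = 1 + 0.225 = 1.225
Expected damage = 250 * 1.225 = 306.25

306.25 damage


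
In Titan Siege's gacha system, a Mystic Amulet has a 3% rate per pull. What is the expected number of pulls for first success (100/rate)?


Expected pulls for a geometric distribution = 1/p = 100 / rate%
= 100 / 3
= 33.33

33.33 pulls


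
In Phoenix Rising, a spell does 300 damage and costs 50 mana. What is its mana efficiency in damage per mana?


Efficiency = damage / mana
= 300 / 50
= 6.00

6.00 dmg/mana


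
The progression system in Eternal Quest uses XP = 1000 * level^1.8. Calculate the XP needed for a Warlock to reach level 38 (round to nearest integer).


XP = 1000 * level^1.8
Substitute level = 38:
XP = 1000 * 38^1.8
= 1000 * 697.6064
= 697606

697606 XP


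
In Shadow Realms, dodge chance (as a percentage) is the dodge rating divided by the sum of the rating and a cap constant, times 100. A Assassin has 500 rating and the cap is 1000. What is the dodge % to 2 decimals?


dodge% = 500 / (500 + 1000) * 100
= 500 / 1500 * 100
= 0.333333 * 100
= 33.33%

33.33%


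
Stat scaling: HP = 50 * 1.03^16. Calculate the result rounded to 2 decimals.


value = base * growth^level
= 50 * 1.03^16
= 50 * 1.604706
= 80.24

80.24 HP


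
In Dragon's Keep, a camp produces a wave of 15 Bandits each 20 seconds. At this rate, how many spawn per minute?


Spawns per minute = count * (60 / interval)
= 15 * (60 / 20)
= 15 * 3.0
= 45.0

45.0 per minute


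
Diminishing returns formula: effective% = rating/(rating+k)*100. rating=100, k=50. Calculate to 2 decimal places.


effective% = rating / (rating + k) * 100
= 100 / (100 + 50) * 100
= 100 / 150 * 100
= 0.666667 * 100
= 66.67%

66.67%


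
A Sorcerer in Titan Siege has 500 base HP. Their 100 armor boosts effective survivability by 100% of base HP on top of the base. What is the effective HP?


EHP = 500 * (1 + 100/100)
= 500 * (1 + 1.0)
= 500 * 2.0
= 1000.0

1000.0 EHP


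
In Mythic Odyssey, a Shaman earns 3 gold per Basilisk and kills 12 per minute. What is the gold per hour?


Gold per minute = 3 * 12 = 36
Gold per hour = 36 * 60 = 2160

2160 gold/hour


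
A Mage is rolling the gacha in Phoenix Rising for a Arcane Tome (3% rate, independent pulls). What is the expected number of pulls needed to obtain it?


Expected pulls for a geometric distribution = 1/p = 100 / rate%
= 100 / 3
= 33.33

33.33 pulls


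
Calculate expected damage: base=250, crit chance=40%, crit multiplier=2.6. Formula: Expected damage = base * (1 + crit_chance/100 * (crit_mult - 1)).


E[dmg] = base * (1 + crit_chance * (crit_mult - 1))
cc as decimal = 40/100 = 0.4
cm - 1 = 2.6 - 1 = 1.6
Bonus factor = 0.4 * 1.6 = 0.64
Total multiplier = 1 + 0.64 = 1.64
Expected damage = 250 * 1.64 = 410.00

410.00 damage


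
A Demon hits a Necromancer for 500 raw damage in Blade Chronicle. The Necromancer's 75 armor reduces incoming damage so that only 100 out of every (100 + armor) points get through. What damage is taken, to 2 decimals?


actual = 500 * 100 / (100 + 75)
= 500 * 100 / 175
= 50000 / 175
= 285.71

285.71 damage


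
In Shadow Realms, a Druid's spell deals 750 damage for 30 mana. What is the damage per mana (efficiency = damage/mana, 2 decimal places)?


Efficiency = damage / mana
= 750 / 30
= 25.00

25.00 dmg/mana


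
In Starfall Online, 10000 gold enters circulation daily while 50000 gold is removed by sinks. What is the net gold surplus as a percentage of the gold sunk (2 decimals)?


Net gold = 10000 - 50000 = -40000
Inflation rate = net / sunk * 100 = -40000 / 50000 * 100
= -0.8 * 100
= -80.00%

-80.00%


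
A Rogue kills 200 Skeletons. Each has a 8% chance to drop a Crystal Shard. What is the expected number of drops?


Expected drops = kills * (drop_rate / 100)
= 200 * (8 / 100)
= 200 * 0.08
= 16.0

16.0 drops


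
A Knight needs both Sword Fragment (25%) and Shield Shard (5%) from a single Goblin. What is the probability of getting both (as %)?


For independent events, P(both) = P(A) * P(B)
= 25% * 5%
= 125 / 100 %
= 1.25%

1.25%


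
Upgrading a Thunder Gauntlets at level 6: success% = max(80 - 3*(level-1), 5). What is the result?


raw_rate = 80 - 3 * (6 - 1)
= 80 - 3 * 5
= 80 - 15
= 65
Apply floor: max(65, 5) = 65%

65%


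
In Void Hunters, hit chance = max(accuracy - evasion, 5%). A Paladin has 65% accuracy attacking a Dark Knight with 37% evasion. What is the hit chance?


accuracy - evasion = 65 - 37 = 28
Apply floor: max(28, 5) = 28
Hit chance = 28%

28%


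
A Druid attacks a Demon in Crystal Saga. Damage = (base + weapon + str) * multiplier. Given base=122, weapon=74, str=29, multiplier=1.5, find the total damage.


Sum base + weapon + str = 122 + 74 + 29 = 225
Multiply by 1.5:
225 * 1.5 = 337.5

337.5 damage


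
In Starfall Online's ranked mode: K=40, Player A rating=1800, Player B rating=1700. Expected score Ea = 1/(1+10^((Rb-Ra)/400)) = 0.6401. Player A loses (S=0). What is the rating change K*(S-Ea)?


Elo update: delta = K * (S - Ea), where S = 0 (loses)
S - Ea = 0 - 0.6401 = -0.6401
Rating change = 40 * -0.6401
= -25.60

-25.60 rating points


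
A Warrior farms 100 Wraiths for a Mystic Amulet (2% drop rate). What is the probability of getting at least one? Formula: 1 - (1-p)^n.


P(at least one) = 1 - P(none) = 1 - (1-p)^n
p = 2/100 = 0.02
1 - p = 0.98
(1 - p)^100 = 0.98^100 = 0.132620
P(at least one) = 1 - 0.132620 = 0.8674

0.8674


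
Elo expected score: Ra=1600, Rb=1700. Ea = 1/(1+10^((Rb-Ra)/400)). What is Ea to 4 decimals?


Elo expected score: Ea = 1/(1 + 10^((Rb-Ra)/400))
Rb - Ra = 1700 - 1600 = 100
(Rb-Ra)/400 = 100/400 = 0.25
10^0.25 = 1.778279
Ea = 1/(1 + 1.778279) = 1/2.778279 = 0.3599

0.3599


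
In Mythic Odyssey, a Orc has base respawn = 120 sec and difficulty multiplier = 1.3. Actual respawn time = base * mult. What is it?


Respawn time = base * multiplier
= 120 * 1.3
= 156.0 seconds

156.0 seconds


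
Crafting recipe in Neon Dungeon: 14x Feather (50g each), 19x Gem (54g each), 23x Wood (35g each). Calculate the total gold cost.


Cost breakdown:
  Feather: 14 * 50 = 700
  Gem: 19 * 54 = 1026
  Wood: 23 * 35 = 805
Total = 700 + 1026 + 805 = 2531

2531 gold


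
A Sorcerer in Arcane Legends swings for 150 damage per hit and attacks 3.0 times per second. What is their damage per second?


DPS = damage * attack_speed
= 150 * 3.0
= 450.0

450.0 DPS


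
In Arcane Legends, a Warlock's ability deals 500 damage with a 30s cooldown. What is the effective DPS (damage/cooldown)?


DPS = damage / cooldown
= 500 / 30
= 16.67

16.67 DPS


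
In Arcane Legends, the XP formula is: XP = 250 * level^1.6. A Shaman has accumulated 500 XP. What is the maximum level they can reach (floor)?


XP = 250 * level^1.6, so level = (XP / 250)^(1/1.6)
= (500 / 250)^(1/1.6)
= 2.0^0.625
= 1.5422
Floor: level = 1

level 1


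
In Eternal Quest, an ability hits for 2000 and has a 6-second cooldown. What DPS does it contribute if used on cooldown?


DPS = damage / cooldown
= 2000 / 6
= 333.33

333.33 DPS


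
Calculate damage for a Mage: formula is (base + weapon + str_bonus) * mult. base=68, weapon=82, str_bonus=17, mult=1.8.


Sum base + weapon + str = 68 + 82 + 17 = 167
Multiply by 1.8:
167 * 1.8 = 300.6

300.6 damage


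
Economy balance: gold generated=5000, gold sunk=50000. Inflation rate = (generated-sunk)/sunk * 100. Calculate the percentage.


Net gold = 5000 - 50000 = -45000
Inflation rate = net / sunk * 100 = -45000 / 50000 * 100
= -0.9 * 100
= -90.00%

-90.00%


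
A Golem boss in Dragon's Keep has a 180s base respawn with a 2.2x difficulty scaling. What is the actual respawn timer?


Respawn time = base * multiplier
= 180 * 2.2
= 396.0 seconds

396.0 seconds


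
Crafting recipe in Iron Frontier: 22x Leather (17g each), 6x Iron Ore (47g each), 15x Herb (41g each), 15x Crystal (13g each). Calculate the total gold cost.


Cost breakdown:
  Leather: 22 * 17 = 374
  Iron Ore: 6 * 47 = 282
  Herb: 15 * 41 = 615
  Crystal: 15 * 13 = 195
Total = 374 + 282 + 615 + 195 = 1466

1466 gold


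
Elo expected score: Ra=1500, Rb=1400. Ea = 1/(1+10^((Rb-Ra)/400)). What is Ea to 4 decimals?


Elo expected score: Ea = 1/(1 + 10^((Rb-Ra)/400))
Rb - Ra = 1400 - 1500 = -100
(Rb-Ra)/400 = -100/400 = -0.25
10^-0.25 = 0.562341
Ea = 1/(1 + 0.562341) = 1/1.562341 = 0.6401

0.6401


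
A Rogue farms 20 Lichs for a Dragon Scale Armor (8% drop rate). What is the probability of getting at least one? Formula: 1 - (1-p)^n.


P(at least one) = 1 - P(none) = 1 - (1-p)^n
p = 8/100 = 0.08
1 - p = 0.92
(1 - p)^20 = 0.92^20 = 0.188693
P(at least one) = 1 - 0.188693 = 0.8113

0.8113


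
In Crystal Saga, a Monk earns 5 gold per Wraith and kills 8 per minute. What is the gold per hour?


Gold per minute = 5 * 8 = 40
Gold per hour = 40 * 60 = 2400

2400 gold/hour


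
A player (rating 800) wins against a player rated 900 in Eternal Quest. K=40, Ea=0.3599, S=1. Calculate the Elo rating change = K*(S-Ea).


Elo update: delta = K * (S - Ea), where S = 1 (wins)
S - Ea = 1 - 0.3599 = 0.6401
Rating change = 40 * 0.6401
= 25.60

25.60 rating points


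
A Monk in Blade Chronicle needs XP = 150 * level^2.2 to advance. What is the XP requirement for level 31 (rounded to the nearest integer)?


XP = 150 * level^2.2
Substitute level = 31:
XP = 150 * 31^2.2
= 150 * 1909.8345
= 286475

286475 XP


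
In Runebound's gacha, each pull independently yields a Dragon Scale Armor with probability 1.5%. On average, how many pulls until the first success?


Expected pulls for a geometric distribution = 1/p = 100 / rate%
= 100 / 1.5
= 66.67

66.67 pulls


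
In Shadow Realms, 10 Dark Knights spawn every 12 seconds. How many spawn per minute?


Spawns per minute = count * (60 / interval)
= 10 * (60 / 12)
= 10 * 5.0
= 50.0

50.0 per minute


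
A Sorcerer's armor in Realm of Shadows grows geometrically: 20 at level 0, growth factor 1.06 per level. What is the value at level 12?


value = base * growth^level
= 20 * 1.06^12
= 20 * 2.012196
= 40.24

40.24 armor


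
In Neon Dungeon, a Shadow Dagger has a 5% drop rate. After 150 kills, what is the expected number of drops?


Expected drops = kills * (drop_rate / 100)
= 150 * (5 / 100)
= 150 * 0.05
= 7.5

7.5 drops


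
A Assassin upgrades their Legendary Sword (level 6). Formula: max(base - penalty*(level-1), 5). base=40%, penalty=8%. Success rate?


raw_rate = 40 - 8 * (6 - 1)
= 40 - 8 * 5
= 40 - 40
= 0
Apply floor: max(0, 5) = 5%

5%


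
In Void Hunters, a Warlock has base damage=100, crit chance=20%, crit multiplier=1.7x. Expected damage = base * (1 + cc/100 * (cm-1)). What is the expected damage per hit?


E[dmg] = base * (1 + crit_chance * (crit_mult - 1))
cc as decimal = 20/100 = 0.2
cm - 1 = 1.7 - 1 = 0.7
Bonus factor = 0.2 * 0.7 = 0.14
Total multiplier = 1 + 0.14 = 1.14
Expected damage = 100 * 1.14 = 114.00

114.00 damage


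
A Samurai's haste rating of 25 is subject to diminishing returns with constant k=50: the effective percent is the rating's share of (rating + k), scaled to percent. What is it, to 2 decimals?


effective% = rating / (rating + k) * 100
= 25 / (25 + 50) * 100
= 25 / 75 * 100
= 0.333333 * 100
= 33.33%

33.33%


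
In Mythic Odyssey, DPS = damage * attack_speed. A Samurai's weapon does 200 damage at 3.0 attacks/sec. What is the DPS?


DPS = damage * attack_speed
= 200 * 3.0
= 600.0

600.0 DPS


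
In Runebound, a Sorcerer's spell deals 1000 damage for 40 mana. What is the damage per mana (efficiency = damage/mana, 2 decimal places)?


Efficiency = damage / mana
= 1000 / 40
= 25.00

25.00 dmg/mana


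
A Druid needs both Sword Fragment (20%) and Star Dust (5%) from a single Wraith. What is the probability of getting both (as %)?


For independent events, P(both) = P(A) * P(B)
= 20% * 5%
= 100 / 100 %
= 1.0%

1.0%


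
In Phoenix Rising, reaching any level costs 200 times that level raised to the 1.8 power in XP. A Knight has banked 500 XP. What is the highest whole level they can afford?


XP = 200 * level^1.8, so level = (XP / 200)^(1/1.8)
= (500 / 200)^(1/1.8)
= 2.5^0.5556
= 1.6637
Floor: level = 1

level 1


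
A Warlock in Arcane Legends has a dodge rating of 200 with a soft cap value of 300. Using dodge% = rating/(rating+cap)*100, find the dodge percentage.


dodge% = 200 / (200 + 300) * 100
= 200 / 500 * 100
= 0.4 * 100
= 40.00%

40.00%


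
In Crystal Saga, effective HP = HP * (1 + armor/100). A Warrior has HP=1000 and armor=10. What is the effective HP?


EHP = 1000 * (1 + 10/100)
= 1000 * (1 + 0.1)
= 1000 * 1.1
= 1100.0

1100.0 EHP


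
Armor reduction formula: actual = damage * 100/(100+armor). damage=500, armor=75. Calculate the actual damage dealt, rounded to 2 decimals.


actual = 500 * 100 / (100 + 75)
= 500 * 100 / 175
= 50000 / 175
= 285.71

285.71 damage


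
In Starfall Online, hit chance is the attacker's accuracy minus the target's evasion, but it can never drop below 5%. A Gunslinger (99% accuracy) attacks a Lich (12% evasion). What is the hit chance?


accuracy - evasion = 99 - 12 = 87
Apply floor: max(87, 5) = 87
Hit chance = 87%

87%


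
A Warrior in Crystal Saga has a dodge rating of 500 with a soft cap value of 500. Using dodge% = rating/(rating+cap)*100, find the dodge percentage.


dodge% = 500 / (500 + 500) * 100
= 500 / 1000 * 100
= 0.5 * 100
= 50.00%

50.00%


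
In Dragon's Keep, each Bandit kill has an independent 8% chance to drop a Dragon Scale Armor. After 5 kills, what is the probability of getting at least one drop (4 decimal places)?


P(at least one) = 1 - P(none) = 1 - (1-p)^n
p = 8/100 = 0.08
1 - p = 0.92
(1 - p)^5 = 0.92^5 = 0.659082
P(at least one) = 1 - 0.659082 = 0.3409

0.3409


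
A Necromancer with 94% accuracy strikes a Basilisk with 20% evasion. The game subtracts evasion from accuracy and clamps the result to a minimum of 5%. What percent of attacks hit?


accuracy - evasion = 94 - 20 = 74
Apply floor: max(74, 5) = 74
Hit chance = 74%

74%


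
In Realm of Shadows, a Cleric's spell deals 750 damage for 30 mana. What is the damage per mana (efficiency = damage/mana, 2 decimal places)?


Efficiency = damage / mana
= 750 / 30
= 25.00

25.00 dmg/mana


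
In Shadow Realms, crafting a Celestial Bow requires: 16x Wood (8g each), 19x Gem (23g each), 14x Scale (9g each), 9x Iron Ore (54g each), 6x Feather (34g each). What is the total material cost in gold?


Cost breakdown:
  Wood: 16 * 8 = 128
  Gem: 19 * 23 = 437
  Scale: 14 * 9 = 126
  Iron Ore: 9 * 54 = 486
  Feather: 6 * 34 = 204
Total = 128 + 437 + 126 + 486 + 204 = 1381

1381 gold


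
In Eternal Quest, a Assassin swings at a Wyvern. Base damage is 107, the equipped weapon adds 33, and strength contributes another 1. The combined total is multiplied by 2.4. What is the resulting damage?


Sum base + weapon + str = 107 + 33 + 1 = 141
Multiply by 2.4:
141 * 2.4 = 338.4

338.4 damage


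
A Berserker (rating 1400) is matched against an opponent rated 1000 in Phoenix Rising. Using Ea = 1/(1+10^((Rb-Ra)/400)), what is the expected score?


Elo expected score: Ea = 1/(1 + 10^((Rb-Ra)/400))
Rb - Ra = 1000 - 1400 = -400
(Rb-Ra)/400 = -400/400 = -1.0
10^-1.0 = 0.1
Ea = 1/(1 + 0.1) = 1/1.1 = 0.9091

0.9091


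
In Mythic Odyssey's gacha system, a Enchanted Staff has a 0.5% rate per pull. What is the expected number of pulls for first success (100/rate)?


Expected pulls for a geometric distribution = 1/p = 100 / rate%
= 100 / 0.5
= 200.0

200.0 pulls


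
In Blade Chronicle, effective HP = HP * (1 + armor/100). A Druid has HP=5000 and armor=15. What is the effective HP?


EHP = 5000 * (1 + 15/100)
= 5000 * (1 + 0.15)
= 5000 * 1.15
= 5750.0

5750.0 EHP


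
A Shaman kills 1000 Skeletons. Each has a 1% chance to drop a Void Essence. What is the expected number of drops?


Expected drops = kills * (drop_rate / 100)
= 1000 * (1 / 100)
= 1000 * 0.01
= 10.0

10.0 drops


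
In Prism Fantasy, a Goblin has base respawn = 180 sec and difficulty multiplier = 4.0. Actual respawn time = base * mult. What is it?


Respawn time = base * multiplier
= 180 * 4.0
= 720.0 seconds

720.0 seconds


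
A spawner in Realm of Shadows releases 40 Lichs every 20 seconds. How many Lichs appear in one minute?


Spawns per minute = count * (60 / interval)
= 40 * (60 / 20)
= 40 * 3.0
= 120.0

120.0 per minute


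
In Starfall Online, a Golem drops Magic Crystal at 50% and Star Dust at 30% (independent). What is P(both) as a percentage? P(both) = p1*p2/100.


For independent events, P(both) = P(A) * P(B)
= 50% * 30%
= 1500 / 100 %
= 15.0%

15.0%


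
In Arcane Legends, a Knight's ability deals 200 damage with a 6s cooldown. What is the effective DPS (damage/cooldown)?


DPS = damage / cooldown
= 200 / 6
= 33.33

33.33 DPS


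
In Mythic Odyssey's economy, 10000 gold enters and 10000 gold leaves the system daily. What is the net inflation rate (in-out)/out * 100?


Net gold = 10000 - 10000 = 0
Inflation rate = net / sunk * 100 = 0 / 10000 * 100
= 0.0 * 100
= 0.00%

0.00%


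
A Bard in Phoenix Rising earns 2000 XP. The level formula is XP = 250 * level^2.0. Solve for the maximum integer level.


XP = 250 * level^2.0, so level = (XP / 250)^(1/2.0)
= (2000 / 250)^(1/2.0)
= 8.0^0.5
= 2.8284
Floor: level = 2

level 2


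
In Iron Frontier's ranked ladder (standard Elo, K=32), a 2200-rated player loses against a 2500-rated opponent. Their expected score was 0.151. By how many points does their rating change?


Elo update: delta = K * (S - Ea), where S = 0 (loses)
S - Ea = 0 - 0.151 = -0.151
Rating change = 32 * -0.151
= -4.83

-4.83 rating points


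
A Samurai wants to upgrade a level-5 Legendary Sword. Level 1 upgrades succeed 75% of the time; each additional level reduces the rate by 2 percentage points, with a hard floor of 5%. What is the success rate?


raw_rate = 75 - 2 * (5 - 1)
= 75 - 2 * 4
= 75 - 8
= 67
Apply floor: max(67, 5) = 67%

67%


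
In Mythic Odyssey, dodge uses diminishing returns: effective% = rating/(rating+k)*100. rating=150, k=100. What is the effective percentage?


effective% = rating / (rating + k) * 100
= 150 / (150 + 100) * 100
= 150 / 250 * 100
= 0.6 * 100
= 60.00%

60.00%


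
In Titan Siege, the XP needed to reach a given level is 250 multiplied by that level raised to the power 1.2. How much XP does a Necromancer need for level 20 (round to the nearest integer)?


XP = 250 * level^1.2
Substitute level = 20:
XP = 250 * 20^1.2
= 250 * 36.4113
= 9103

9103 XP


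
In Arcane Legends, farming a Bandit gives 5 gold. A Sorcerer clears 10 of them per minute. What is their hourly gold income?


Gold per minute = 5 * 10 = 50
Gold per hour = 50 * 60 = 3000

3000 gold/hour


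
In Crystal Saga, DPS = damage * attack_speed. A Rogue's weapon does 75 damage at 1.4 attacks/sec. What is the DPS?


DPS = damage * attack_speed
= 75 * 1.4
= 105.0

105.0 DPS


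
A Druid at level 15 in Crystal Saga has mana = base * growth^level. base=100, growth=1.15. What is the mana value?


value = base * growth^level
= 100 * 1.15^15
= 100 * 8.137062
= 813.71

813.71 mana


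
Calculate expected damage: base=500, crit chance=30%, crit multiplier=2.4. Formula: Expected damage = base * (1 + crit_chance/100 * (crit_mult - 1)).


E[dmg] = base * (1 + crit_chance * (crit_mult - 1))
cc as decimal = 30/100 = 0.3
cm - 1 = 2.4 - 1 = 1.4
Bonus factor = 0.3 * 1.4 = 0.42
Total multiplier = 1 + 0.42 = 1.42
Expected damage = 500 * 1.42 = 710.00

710.00 damage
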